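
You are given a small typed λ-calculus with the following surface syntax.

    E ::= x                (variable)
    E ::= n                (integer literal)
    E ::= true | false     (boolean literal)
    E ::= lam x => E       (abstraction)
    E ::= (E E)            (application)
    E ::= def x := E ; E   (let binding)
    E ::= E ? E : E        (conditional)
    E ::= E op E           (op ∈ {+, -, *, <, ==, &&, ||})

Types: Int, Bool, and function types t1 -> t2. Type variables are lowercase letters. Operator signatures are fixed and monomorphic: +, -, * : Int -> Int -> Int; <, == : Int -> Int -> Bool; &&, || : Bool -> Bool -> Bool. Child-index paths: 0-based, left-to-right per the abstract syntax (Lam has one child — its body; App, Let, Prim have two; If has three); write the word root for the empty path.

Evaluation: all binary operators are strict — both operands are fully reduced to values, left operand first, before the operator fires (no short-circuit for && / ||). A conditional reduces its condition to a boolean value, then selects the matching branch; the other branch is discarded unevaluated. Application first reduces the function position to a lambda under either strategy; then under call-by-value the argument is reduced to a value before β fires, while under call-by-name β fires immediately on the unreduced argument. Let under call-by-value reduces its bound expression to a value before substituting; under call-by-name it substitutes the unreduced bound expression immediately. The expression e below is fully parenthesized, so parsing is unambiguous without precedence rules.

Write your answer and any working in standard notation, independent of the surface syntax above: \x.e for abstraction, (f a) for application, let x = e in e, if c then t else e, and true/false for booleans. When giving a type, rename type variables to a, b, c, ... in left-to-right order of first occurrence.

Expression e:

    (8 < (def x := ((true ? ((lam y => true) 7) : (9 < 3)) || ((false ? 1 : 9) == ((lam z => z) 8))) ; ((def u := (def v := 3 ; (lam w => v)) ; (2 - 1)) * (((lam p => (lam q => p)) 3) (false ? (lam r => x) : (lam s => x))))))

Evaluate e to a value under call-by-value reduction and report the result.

Derivation:
step 0: (8 < (let x = ((if true then ((\y.true) 7) else (9 < 3)) || ((if false then 1 else 9) == ((\z.z) 8))) in ((let u = (let v = 3 in (\w.v)) in (2 - 1)) * (((\p.(\q.p)) 3) (if false then (\r.x) else (\s.x))))))
step 1: [if@1.0.0] (8 < (let x = (((\y.true) 7) || ((if false then 1 else 9) == ((\z.z) 8))) in ((let u = (let v = 3 in (\w.v)) in (2 - 1)) * (((\p.(\q.p)) 3) (if false then (\r.x) else (\s.x))))))
step 2: [beta@1.0.0] (8 < (let x = (true || ((if false then 1 else 9) == ((\z.z) 8))) in ((let u = (let v = 3 in (\w.v)) in (2 - 1)) * (((\p.(\q.p)) 3) (if false then (\r.x) else (\s.x))))))
step 3: [if@1.0.1.0] (8 < (let x = (true || (9 == ((\z.z) 8))) in ((let u = (let v = 3 in (\w.v)) in (2 - 1)) * (((\p.(\q.p)) 3) (if false then (\r.x) else (\s.x))))))
step 4: [beta@1.0.1.1] (8 < (let x = (true || (9 == 8)) in ((let u = (let v = 3 in (\w.v)) in (2 - 1)) * (((\p.(\q.p)) 3) (if false then (\r.x) else (\s.x))))))
step 5: [delta@1.0.1] (8 < (let x = (true || false) in ((let u = (let v = 3 in (\w.v)) in (2 - 1)) * (((\p.(\q.p)) 3) (if false then (\r.x) else (\s.x))))))
step 6: [delta@1.0] (8 < (let x = true in ((let u = (let v = 3 in (\w.v)) in (2 - 1)) * (((\p.(\q.p)) 3) (if false then (\r.x) else (\s.x))))))
step 7: [let@1] (8 < ((let u = (let v = 3 in (\w.v)) in (2 - 1)) * (((\p.(\q.p)) 3) (if false then (\r.true) else (\s.true)))))
step 8: [let@1.0.0] (8 < ((let u = (\w.3) in (2 - 1)) * (((\p.(\q.p)) 3) (if false then (\r.true) else (\s.true)))))
step 9: [let@1.0] (8 < ((2 - 1) * (((\p.(\q.p)) 3) (if false then (\r.true) else (\s.true)))))
step 10: [delta@1.0] (8 < (1 * (((\p.(\q.p)) 3) (if false then (\r.true) else (\s.true)))))
step 11: [beta@1.1.0] (8 < (1 * ((\q.3) (if false then (\r.true) else (\s.true)))))
step 12: [if@1.1.1] (8 < (1 * ((\q.3) (\s.true))))
step 13: [beta@1.1] (8 < (1 * 3))
step 14: [delta@1] (8 < 3)
step 15: [delta@root] false

Answer: false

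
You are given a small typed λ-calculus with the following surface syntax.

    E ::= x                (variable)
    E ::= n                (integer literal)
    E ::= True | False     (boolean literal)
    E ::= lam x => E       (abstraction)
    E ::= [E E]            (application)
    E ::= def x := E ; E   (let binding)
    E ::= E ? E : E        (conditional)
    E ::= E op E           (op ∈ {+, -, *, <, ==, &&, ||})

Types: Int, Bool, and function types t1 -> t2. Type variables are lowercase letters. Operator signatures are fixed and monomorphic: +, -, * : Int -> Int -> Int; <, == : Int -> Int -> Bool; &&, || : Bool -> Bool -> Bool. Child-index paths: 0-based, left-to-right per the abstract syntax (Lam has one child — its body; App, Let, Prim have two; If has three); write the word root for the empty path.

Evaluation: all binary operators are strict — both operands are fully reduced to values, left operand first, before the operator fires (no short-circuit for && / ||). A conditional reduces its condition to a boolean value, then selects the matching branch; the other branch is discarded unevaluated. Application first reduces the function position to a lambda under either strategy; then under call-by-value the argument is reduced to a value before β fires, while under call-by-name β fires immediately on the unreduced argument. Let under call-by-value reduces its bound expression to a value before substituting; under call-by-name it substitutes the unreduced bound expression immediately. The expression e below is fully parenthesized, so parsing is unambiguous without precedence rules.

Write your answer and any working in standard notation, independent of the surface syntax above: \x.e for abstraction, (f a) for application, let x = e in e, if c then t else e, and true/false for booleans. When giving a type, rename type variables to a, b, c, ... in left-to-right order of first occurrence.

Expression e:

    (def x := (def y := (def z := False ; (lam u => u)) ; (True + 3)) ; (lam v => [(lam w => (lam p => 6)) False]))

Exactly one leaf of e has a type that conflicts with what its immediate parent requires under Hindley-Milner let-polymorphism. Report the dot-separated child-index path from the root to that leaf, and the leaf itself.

Answer: 0.1.0 : true

Derivation:
let z : Bool
u : a
\u._ : a -> a
let y : forall. a -> a
  unify Bool ~ Int
  FAIL: mismatch Bool ~ Int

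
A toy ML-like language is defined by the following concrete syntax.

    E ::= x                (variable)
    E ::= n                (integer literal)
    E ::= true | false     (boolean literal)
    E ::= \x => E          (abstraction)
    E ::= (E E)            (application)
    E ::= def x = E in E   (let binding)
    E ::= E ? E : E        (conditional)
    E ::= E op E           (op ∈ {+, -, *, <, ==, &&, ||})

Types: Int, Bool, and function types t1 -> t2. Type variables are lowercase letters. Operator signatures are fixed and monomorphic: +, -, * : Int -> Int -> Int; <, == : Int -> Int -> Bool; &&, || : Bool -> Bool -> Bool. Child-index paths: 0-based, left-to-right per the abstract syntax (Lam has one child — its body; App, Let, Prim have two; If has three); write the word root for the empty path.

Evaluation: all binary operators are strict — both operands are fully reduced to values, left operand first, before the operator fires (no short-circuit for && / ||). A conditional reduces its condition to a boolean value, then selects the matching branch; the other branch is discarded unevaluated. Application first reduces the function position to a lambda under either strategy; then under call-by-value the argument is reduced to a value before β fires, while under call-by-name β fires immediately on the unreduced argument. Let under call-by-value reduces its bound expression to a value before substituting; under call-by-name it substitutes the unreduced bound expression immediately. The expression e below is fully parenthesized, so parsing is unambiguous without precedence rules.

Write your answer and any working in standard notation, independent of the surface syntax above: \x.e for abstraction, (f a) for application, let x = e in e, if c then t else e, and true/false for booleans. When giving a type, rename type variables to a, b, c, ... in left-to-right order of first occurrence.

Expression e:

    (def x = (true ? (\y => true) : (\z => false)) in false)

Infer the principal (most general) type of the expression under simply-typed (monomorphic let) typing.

Answer: Bool

Trace:
  unify Bool ~ Bool
\y._ : a -> Bool
\z._ : b -> Bool
  unify a -> Bool ~ b -> Bool
  unify a ~ b
  unify Bool ~ Bool
let x : b -> Bool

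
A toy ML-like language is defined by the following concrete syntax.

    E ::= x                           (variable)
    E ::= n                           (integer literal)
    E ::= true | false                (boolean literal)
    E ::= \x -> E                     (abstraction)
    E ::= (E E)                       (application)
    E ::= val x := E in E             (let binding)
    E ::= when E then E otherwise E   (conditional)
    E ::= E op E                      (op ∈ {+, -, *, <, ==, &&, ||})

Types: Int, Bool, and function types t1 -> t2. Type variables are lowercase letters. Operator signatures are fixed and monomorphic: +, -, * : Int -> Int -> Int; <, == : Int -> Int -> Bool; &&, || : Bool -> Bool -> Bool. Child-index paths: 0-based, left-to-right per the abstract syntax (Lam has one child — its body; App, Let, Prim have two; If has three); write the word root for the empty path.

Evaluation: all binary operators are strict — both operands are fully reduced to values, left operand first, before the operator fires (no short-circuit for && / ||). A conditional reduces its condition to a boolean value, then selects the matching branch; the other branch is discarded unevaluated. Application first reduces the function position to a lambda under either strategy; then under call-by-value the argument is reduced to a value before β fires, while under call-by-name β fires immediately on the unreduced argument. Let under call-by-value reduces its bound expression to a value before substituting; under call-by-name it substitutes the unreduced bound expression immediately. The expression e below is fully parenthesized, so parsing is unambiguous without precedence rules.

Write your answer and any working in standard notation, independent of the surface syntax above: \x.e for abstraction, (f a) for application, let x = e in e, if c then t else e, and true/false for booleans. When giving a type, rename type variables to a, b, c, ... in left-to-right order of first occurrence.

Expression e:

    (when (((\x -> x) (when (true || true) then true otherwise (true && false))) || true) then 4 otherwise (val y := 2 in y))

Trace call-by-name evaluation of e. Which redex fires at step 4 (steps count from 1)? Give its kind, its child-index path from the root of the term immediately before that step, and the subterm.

Answer: delta at 0 : (true || true)

Trace:
step 0: (if (((\x.x) (if (true || true) then true else (true && false))) || true) then 4 else (let y = 2 in y))
step 1: [beta@0.0] (if ((if (true || true) then true else (true && false)) || true) then 4 else (let y = 2 in y))
step 2: [delta@0.0.0] (if ((if true then true else (true && false)) || true) then 4 else (let y = 2 in y))
step 3: [if@0.0] (if (true || true) then 4 else (let y = 2 in y))
step 4: [delta@0] (if true then 4 else (let y = 2 in y))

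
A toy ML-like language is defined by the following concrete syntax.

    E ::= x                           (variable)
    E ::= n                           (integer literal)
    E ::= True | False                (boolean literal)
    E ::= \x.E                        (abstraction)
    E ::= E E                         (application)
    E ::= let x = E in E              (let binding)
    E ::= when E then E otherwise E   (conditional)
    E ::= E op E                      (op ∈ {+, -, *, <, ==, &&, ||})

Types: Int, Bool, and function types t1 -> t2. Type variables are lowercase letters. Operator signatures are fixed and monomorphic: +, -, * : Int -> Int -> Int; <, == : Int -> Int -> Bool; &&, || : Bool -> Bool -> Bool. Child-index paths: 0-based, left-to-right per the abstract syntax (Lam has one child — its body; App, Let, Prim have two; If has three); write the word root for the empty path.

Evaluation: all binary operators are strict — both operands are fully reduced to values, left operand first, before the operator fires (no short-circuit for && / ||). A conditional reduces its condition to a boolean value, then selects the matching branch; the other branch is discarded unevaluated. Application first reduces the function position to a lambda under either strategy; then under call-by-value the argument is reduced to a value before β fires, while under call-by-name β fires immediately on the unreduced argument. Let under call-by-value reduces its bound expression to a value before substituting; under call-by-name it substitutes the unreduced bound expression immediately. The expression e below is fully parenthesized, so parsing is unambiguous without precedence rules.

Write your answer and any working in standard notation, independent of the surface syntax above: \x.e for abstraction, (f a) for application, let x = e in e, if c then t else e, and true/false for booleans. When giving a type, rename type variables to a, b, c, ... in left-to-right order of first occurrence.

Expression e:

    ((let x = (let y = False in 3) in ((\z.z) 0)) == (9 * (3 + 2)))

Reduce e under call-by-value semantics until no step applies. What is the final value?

Derivation:
step 0: ((let x = (let y = false in 3) in ((\z.z) 0)) == (9 * (3 + 2)))
step 1: [let@0.0] ((let x = 3 in ((\z.z) 0)) == (9 * (3 + 2)))
step 2: [let@0] (((\z.z) 0) == (9 * (3 + 2)))
step 3: [beta@0] (0 == (9 * (3 + 2)))
step 4: [delta@1.1] (0 == (9 * 5))
step 5: [delta@1] (0 == 45)
step 6: [delta@root] false

Answer: false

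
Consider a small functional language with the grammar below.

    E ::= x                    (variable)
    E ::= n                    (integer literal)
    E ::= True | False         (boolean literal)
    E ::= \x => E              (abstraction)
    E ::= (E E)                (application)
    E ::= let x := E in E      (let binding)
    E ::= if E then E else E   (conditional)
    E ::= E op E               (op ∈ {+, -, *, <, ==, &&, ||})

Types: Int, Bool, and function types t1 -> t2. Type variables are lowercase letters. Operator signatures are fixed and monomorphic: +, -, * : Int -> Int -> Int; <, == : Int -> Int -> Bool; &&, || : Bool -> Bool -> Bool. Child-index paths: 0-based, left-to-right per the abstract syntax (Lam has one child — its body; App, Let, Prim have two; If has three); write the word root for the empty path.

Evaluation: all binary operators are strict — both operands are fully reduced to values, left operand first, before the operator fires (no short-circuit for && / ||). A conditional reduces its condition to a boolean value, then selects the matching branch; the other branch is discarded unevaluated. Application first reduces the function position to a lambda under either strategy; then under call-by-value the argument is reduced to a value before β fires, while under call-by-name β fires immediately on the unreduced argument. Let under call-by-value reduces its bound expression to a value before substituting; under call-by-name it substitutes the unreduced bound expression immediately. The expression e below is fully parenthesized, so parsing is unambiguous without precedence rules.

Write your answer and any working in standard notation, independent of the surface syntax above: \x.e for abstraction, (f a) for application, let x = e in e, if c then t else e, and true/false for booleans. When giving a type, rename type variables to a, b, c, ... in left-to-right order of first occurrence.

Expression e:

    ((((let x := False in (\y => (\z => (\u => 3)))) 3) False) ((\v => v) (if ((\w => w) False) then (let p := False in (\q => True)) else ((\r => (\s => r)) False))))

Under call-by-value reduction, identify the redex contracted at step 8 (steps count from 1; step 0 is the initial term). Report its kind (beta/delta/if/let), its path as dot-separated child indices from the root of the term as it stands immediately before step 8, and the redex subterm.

Answer: beta at root : ((\u.3) (\s.false))

Derivation:
step 0: ((((let x = false in (\y.(\z.(\u.3)))) 3) false) ((\v.v) (if ((\w.w) false) then (let p = false in (\q.true)) else ((\r.(\s.r)) false))))
step 1: [let@0.0.0] ((((\y.(\z.(\u.3))) 3) false) ((\v.v) (if ((\w.w) false) then (let p = false in (\q.true)) else ((\r.(\s.r)) false))))
step 2: [beta@0.0] (((\z.(\u.3)) false) ((\v.v) (if ((\w.w) false) then (let p = false in (\q.true)) else ((\r.(\s.r)) false))))
step 3: [beta@0] ((\u.3) ((\v.v) (if ((\w.w) false) then (let p = false in (\q.true)) else ((\r.(\s.r)) false))))
step 4: [beta@1.1.0] ((\u.3) ((\v.v) (if false then (let p = false in (\q.true)) else ((\r.(\s.r)) false))))
step 5: [if@1.1] ((\u.3) ((\v.v) ((\r.(\s.r)) false)))
step 6: [beta@1.1] ((\u.3) ((\v.v) (\s.false)))
step 7: [beta@1] ((\u.3) (\s.false))
step 8: [beta@root] 3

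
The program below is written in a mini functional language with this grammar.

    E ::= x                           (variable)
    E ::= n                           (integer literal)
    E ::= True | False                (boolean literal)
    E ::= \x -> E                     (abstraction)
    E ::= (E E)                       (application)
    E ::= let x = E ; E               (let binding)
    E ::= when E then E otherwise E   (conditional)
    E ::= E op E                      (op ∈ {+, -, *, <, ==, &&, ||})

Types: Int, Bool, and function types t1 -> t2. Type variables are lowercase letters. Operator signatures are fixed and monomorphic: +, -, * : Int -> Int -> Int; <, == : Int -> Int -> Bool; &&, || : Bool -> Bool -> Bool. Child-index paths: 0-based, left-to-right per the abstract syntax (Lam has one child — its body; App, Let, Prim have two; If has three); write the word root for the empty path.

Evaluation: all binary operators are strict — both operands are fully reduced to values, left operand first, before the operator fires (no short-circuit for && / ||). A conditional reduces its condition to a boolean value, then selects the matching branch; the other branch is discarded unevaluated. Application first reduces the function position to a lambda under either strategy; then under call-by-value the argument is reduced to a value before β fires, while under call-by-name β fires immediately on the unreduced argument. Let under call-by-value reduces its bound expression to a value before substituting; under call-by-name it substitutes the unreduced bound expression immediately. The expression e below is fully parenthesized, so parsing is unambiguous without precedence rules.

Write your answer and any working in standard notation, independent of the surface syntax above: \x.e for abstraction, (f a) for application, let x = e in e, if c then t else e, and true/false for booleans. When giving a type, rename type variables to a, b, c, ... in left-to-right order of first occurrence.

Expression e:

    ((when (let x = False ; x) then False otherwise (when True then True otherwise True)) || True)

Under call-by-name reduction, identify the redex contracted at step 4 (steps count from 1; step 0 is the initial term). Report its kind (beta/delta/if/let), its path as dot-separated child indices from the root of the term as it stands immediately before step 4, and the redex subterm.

Derivation:
step 0: ((if (let x = false in x) then false else (if true then true else true)) || true)
step 1: [let@0.0] ((if false then false else (if true then true else true)) || true)
step 2: [if@0] ((if true then true else true) || true)
step 3: [if@0] (true || true)
step 4: [delta@root] true

Answer: delta at root : (true || true)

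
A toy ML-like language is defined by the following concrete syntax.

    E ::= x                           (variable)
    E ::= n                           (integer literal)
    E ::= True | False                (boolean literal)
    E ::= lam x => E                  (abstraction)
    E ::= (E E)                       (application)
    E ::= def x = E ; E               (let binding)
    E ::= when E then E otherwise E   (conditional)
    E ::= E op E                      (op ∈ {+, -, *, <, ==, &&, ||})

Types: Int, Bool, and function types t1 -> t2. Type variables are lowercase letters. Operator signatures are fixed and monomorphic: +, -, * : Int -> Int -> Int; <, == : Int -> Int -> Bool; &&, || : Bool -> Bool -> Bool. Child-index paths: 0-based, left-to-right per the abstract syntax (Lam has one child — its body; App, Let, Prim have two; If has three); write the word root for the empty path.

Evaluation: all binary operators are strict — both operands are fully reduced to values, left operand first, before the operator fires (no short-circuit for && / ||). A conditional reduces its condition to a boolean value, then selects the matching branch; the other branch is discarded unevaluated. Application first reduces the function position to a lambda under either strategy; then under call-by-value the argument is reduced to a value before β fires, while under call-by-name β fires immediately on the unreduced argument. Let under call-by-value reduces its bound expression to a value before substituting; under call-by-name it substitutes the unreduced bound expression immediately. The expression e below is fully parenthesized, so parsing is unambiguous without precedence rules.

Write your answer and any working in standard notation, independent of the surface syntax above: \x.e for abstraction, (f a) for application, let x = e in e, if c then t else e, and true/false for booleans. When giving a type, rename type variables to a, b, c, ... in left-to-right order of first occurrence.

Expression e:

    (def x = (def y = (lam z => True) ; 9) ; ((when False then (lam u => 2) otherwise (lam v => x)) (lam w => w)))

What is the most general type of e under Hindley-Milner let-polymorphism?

Trace:
\z._ : a -> Bool
let y : forall. a -> Bool
let x : Int
  unify Bool ~ Bool
\u._ : b -> Int
x : Int
\v._ : c -> Int
  unify b -> Int ~ c -> Int
  unify b ~ c
  unify Int ~ Int
w : d
\w._ : d -> d
  unify c -> Int ~ (d -> d) -> e
  unify c ~ d -> d
  unify Int ~ e
_ _ : Int

Answer: Int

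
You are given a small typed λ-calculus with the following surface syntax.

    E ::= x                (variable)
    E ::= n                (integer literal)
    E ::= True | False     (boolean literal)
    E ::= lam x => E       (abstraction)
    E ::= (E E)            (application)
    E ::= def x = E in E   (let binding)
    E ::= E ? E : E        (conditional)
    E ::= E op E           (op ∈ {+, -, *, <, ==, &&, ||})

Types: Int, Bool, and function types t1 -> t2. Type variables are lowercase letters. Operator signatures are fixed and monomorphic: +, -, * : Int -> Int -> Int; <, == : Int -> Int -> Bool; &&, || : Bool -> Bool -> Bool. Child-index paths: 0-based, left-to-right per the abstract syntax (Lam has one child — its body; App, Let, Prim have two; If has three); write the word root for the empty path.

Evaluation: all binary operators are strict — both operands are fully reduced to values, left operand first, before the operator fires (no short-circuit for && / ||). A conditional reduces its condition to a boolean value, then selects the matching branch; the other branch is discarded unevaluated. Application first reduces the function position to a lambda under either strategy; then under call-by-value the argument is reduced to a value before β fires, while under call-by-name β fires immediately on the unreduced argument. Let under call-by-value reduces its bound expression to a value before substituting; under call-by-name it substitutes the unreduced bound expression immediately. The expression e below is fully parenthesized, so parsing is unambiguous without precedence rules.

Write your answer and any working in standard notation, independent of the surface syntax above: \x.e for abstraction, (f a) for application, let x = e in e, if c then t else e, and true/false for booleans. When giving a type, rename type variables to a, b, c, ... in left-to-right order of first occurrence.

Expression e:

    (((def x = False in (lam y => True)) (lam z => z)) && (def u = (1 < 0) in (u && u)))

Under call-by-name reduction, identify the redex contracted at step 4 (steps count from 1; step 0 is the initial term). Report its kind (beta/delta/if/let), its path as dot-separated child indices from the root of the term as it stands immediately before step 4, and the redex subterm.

Answer: delta at 1.0 : (1 < 0)

Derivation:
step 0: (((let x = false in (\y.true)) (\z.z)) && (let u = (1 < 0) in (u && u)))
step 1: [let@0.0] (((\y.true) (\z.z)) && (let u = (1 < 0) in (u && u)))
step 2: [beta@0] (true && (let u = (1 < 0) in (u && u)))
step 3: [let@1] (true && ((1 < 0) && (1 < 0)))
step 4: [delta@1.0] (true && (false && (1 < 0)))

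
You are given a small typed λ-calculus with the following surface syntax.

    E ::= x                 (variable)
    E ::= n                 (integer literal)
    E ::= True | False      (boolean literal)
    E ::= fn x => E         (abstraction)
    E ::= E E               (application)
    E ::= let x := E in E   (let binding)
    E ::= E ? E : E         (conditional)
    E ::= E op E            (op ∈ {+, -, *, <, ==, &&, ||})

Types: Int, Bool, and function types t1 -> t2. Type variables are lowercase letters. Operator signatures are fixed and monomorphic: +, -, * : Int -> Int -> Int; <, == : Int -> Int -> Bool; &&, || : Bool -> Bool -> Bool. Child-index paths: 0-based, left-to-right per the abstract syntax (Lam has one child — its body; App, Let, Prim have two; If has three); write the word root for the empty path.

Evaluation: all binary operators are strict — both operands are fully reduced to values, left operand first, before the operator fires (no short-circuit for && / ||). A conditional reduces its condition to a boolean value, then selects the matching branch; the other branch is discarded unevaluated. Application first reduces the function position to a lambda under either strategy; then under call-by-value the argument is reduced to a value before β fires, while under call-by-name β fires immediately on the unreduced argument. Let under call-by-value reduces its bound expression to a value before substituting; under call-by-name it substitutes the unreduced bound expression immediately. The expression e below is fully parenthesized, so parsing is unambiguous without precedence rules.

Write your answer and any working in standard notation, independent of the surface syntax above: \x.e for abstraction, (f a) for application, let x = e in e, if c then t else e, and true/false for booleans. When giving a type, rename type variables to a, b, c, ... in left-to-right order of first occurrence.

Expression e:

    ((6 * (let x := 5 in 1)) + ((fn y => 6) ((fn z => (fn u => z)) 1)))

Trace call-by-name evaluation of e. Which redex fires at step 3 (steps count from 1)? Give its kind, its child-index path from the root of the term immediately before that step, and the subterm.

Trace:
step 0: ((6 * (let x = 5 in 1)) + ((\y.6) ((\z.(\u.z)) 1)))
step 1: [let@0.1] ((6 * 1) + ((\y.6) ((\z.(\u.z)) 1)))
step 2: [delta@0] (6 + ((\y.6) ((\z.(\u.z)) 1)))
step 3: [beta@1] (6 + 6)

Answer: beta at 1 : ((\y.6) ((\z.(\u.z)) 1))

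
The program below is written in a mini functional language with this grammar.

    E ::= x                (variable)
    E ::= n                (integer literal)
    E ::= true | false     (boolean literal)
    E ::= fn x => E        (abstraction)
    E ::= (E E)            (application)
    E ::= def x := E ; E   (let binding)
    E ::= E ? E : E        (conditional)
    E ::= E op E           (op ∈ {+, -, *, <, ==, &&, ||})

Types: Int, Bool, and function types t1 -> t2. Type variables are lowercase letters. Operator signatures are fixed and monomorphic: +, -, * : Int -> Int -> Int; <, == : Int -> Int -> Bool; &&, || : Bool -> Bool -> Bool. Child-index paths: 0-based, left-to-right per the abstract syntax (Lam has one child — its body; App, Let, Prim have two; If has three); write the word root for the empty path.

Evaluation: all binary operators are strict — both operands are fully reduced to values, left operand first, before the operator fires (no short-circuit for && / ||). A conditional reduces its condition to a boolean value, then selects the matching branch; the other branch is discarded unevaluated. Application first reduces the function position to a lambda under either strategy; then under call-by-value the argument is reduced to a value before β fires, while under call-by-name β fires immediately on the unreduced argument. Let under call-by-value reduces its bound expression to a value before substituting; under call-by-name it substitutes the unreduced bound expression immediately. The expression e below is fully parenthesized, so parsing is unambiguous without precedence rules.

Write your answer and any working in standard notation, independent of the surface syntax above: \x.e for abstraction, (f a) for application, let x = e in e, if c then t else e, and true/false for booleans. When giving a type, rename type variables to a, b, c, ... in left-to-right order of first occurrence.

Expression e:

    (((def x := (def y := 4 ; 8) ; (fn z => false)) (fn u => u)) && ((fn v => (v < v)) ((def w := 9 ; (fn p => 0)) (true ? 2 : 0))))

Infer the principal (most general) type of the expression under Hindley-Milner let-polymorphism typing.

Answer: Bool

Trace:
let y : Int
let x : Int
\z._ : a -> Bool
u : b
\u._ : b -> b
  unify a -> Bool ~ (b -> b) -> c
  unify a ~ b -> b
  unify Bool ~ c
_ _ : Bool
  unify Bool ~ Bool
v : d
  unify d ~ Int
v : Int
  unify Int ~ Int
\v._ : Int -> Bool
let w : Int
\p._ : e -> Int
  unify Bool ~ Bool
  unify Int ~ Int
  unify e -> Int ~ Int -> f
  unify e ~ Int
  unify Int ~ f
_ _ : Int
  unify Int -> Bool ~ Int -> g
  unify Int ~ Int
  unify Bool ~ g
_ _ : Bool
  unify Bool ~ Bool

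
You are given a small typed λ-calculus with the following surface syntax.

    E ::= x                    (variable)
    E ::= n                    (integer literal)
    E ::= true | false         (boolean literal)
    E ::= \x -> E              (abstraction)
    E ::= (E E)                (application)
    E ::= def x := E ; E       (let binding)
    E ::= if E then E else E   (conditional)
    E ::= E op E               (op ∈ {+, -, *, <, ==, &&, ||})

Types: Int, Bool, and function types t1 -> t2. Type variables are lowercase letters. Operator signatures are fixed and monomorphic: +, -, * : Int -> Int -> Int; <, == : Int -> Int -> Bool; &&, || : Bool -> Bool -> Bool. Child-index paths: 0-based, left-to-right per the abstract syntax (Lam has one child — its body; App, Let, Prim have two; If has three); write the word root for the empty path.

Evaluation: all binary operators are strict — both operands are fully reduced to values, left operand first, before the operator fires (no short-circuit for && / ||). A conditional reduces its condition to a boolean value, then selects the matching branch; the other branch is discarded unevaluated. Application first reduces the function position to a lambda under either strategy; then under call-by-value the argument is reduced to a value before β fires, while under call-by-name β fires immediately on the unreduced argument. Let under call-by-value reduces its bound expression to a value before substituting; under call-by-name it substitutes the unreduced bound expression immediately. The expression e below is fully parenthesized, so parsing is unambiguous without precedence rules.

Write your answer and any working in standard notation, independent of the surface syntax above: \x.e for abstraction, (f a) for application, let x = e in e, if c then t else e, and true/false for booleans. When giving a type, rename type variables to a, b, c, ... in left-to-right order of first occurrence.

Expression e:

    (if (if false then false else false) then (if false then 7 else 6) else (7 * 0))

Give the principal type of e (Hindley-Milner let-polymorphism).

Working:
  unify Bool ~ Bool
  unify Bool ~ Bool
  unify Bool ~ Bool
  unify Bool ~ Bool
  unify Int ~ Int
  unify Int ~ Int
  unify Int ~ Int
  unify Int ~ Int

Answer: Int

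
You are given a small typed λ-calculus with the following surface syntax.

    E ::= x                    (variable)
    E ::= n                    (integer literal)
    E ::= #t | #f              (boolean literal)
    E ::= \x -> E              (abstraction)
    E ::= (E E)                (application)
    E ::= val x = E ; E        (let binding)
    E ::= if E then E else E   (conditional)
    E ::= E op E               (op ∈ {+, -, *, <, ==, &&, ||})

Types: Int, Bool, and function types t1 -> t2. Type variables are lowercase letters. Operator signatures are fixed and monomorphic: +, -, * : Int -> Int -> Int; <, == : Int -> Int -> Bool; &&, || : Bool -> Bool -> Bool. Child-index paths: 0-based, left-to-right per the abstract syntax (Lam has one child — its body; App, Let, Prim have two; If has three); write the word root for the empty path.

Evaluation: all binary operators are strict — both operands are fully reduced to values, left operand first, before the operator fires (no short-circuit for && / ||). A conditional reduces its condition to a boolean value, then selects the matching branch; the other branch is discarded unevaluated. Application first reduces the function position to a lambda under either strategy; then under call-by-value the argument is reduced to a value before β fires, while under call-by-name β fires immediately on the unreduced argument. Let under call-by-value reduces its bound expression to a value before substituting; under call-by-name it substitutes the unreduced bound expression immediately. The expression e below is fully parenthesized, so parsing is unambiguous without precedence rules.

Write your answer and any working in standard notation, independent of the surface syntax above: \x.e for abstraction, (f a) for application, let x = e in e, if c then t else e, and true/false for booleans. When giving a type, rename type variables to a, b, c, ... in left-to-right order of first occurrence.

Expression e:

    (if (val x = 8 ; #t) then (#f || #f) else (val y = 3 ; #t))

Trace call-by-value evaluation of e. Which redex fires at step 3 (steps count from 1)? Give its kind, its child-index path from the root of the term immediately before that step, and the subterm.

Derivation:
step 0: (if (let x = 8 in true) then (false || false) else (let y = 3 in true))
step 1: [let@0] (if true then (false || false) else (let y = 3 in true))
step 2: [if@root] (false || false)
step 3: [delta@root] false

Answer: delta at root : (false || false)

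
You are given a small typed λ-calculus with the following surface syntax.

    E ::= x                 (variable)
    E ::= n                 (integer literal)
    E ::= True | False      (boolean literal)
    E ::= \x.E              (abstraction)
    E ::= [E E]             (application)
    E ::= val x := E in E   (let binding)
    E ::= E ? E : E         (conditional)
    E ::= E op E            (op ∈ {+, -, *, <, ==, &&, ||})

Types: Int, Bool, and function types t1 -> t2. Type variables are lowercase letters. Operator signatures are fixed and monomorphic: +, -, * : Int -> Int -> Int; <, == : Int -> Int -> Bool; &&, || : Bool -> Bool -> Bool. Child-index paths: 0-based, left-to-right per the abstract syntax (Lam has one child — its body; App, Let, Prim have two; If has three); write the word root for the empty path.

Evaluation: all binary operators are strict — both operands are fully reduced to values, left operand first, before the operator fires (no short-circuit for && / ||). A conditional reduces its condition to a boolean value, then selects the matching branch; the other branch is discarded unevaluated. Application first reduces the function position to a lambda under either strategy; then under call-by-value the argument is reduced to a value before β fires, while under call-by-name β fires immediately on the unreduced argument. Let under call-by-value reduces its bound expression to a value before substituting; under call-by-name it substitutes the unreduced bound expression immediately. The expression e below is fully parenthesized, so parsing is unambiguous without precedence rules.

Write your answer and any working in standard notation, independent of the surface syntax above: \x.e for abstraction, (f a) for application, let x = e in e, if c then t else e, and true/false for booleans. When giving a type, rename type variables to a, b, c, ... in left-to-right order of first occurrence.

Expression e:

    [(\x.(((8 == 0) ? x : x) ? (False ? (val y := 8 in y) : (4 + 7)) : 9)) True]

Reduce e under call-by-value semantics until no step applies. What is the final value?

Answer: 11

Trace:
step 0: ((\x.(if (if (8 == 0) then x else x) then (if false then (let y = 8 in y) else (4 + 7)) else 9)) true)
step 1: [beta@root] (if (if (8 == 0) then true else true) then (if false then (let y = 8 in y) else (4 + 7)) else 9)
step 2: [delta@0.0] (if (if false then true else true) then (if false then (let y = 8 in y) else (4 + 7)) else 9)
step 3: [if@0] (if true then (if false then (let y = 8 in y) else (4 + 7)) else 9)
step 4: [if@root] (if false then (let y = 8 in y) else (4 + 7))
step 5: [if@root] (4 + 7)
step 6: [delta@root] 11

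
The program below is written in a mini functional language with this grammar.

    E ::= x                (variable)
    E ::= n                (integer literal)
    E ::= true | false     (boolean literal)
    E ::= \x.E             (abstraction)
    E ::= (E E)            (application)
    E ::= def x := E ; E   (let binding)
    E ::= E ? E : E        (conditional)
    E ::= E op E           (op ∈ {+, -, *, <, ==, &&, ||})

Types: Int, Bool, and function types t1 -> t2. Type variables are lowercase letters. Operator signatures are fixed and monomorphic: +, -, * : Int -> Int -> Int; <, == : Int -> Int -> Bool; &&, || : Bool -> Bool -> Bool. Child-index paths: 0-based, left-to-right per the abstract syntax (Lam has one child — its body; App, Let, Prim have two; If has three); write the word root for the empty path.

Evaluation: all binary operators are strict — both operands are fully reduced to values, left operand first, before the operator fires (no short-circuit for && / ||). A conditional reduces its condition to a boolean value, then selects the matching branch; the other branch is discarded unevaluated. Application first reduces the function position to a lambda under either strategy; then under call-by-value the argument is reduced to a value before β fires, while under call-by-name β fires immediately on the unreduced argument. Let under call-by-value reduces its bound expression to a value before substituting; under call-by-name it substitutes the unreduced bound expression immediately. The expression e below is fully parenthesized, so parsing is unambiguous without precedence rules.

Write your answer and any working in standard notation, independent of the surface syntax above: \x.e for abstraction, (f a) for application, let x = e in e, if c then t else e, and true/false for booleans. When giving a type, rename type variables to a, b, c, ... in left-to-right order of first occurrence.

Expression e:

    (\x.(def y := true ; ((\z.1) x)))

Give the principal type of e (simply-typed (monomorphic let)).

Trace:
let y : Bool
\z._ : b -> Int
x : a
  unify b -> Int ~ a -> c
  unify b ~ a
  unify Int ~ c
_ _ : Int
\x._ : a -> Int

Answer: a -> Int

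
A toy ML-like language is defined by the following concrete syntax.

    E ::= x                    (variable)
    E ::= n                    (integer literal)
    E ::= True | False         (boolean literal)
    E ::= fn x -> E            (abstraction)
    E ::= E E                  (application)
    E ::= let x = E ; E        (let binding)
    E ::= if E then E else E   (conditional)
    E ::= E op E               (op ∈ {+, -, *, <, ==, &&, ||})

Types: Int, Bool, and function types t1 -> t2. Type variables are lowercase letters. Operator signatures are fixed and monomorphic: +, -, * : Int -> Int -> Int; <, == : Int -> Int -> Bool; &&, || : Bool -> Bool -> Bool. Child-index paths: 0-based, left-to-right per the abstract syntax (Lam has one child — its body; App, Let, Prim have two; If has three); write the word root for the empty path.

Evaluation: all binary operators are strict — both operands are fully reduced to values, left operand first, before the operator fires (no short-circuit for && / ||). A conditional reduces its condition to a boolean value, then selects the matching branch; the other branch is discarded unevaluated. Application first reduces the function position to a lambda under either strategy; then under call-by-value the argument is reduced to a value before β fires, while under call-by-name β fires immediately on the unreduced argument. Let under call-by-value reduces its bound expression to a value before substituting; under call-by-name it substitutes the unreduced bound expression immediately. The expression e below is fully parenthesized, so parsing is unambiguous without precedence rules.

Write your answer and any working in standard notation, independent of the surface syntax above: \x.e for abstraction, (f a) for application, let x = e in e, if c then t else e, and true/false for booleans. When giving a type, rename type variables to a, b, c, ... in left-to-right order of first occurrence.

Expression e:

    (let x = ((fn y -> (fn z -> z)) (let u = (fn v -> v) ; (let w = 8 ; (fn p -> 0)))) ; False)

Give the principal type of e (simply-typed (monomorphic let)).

Working:
z : b
\z._ : b -> b
\y._ : a -> b -> b
v : c
\v._ : c -> c
let u : c -> c
let w : Int
\p._ : d -> Int
  unify a -> b -> b ~ (d -> Int) -> e
  unify a ~ d -> Int
  unify b -> b ~ e
_ _ : b -> b
let x : b -> b

Answer: Bool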